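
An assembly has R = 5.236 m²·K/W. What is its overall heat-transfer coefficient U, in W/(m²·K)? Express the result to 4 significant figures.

0.1910 W/(m²·K)

U = 1/R = 1/5.236 = 0.19099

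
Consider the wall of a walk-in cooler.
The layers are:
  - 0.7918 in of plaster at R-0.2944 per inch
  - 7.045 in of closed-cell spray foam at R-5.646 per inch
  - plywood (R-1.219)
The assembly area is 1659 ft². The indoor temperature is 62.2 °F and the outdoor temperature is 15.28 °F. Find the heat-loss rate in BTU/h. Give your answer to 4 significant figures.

1888 BTU/h

0.7918 × 0.2944 = 0.23311
7.045 × 5.646 = 39.776
R_total = 0.23311 + 39.776 + 1.219 = 41.228 ft²·°F·h/BTU
Q = A·ΔT/R = 1659 × (62.2 − 15.28) / 41.228 = 1888 BTU/h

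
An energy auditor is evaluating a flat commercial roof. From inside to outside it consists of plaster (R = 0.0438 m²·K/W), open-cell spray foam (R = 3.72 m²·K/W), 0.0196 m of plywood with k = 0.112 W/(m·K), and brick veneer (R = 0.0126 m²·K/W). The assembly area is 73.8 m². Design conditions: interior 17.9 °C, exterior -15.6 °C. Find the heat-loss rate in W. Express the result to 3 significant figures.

626 W

0.0196/0.112 = 0.175
R_total = 0.0438 + 3.72 + 0.175 + 0.0126 = 3.951 m²·K/W
Q = A·ΔT/R = 73.8 × (17.9 − (-15.6)) / 3.951 = 625.7 W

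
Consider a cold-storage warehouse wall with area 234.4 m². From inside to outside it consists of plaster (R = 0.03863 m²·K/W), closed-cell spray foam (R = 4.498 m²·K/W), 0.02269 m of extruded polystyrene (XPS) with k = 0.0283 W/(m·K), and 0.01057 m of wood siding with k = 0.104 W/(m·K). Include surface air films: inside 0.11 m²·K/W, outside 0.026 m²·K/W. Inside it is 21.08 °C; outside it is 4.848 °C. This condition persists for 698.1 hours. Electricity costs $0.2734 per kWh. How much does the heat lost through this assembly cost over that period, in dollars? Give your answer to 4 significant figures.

130.2 dollars

0.02269/0.0283 = 0.80177
0.01057/0.104 = 0.10163
R_total = 0.11 + 0.03863 + 4.498 + 0.80177 + 0.10163 + 0.026 = 5.576 m²·K/W
Q = 234.4 × (21.08 − 4.848) / 5.576 = 682.35 W
E = 682.35 W × 698.1 h / 1000 = 476.35 kWh
Cost = 476.35 × 0.2734 = $130.23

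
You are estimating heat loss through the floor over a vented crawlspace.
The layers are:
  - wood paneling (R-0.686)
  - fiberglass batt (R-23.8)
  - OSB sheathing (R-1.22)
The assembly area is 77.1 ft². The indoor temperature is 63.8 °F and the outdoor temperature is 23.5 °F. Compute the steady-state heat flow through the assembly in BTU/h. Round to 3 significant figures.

121 BTU/h

R_total = 0.686 + 23.8 + 1.22 = 25.71 ft²·°F·h/BTU
Q = A·ΔT/R = 77.1 × (63.8 − 23.5) / 25.71 = 120.9 BTU/h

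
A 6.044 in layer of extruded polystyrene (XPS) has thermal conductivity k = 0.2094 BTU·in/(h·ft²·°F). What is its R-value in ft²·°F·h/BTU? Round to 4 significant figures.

28.86 ft²·°F·h/BTU

R = L/k = 6.044/0.2094 = 28.863 ft²·°F·h/BTU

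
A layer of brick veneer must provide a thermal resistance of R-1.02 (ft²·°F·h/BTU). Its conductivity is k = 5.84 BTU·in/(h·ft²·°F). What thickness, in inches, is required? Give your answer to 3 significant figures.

L = R × k = 1.02 × 5.84 = 5.957 in

5.96 in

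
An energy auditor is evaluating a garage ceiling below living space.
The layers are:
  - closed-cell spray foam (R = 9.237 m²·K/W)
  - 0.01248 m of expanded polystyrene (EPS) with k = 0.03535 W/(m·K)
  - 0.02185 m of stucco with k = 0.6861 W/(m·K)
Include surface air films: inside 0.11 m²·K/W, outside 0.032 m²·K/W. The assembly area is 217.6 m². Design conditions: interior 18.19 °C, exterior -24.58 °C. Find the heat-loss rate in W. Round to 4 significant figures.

953.2 W

0.01248/0.03535 = 0.35304
0.02185/0.6861 = 0.031847
R_total = 0.11 + 9.237 + 0.35304 + 0.031847 + 0.032 = 9.7639 m²·K/W
Q = A·ΔT/R = 217.6 × (18.19 − (-24.58)) / 9.7639 = 953.18 W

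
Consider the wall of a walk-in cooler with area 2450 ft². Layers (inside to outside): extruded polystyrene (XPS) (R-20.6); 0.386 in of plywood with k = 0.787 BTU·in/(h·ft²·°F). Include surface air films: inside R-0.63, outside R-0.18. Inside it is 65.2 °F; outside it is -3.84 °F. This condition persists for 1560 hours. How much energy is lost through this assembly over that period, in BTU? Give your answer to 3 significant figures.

12000000 BTU

0.386/0.787 = 0.4905
R_total = 0.63 + 20.6 + 0.4905 + 0.18 = 21.9 ft²·°F·h/BTU
Q = 2450 × (65.2 − (-3.84)) / 21.9 = 7723 BTU/h
E = 7723 × 1560 = 12050000 BTU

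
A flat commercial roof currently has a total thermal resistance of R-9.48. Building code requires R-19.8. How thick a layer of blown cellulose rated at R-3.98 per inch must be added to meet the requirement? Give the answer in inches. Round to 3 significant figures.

ΔR = 19.8 − 9.48 = 10.32 ft²·°F·h/BTU
L = ΔR / (R/in) = 10.32/3.98 = 2.593 in

2.59 in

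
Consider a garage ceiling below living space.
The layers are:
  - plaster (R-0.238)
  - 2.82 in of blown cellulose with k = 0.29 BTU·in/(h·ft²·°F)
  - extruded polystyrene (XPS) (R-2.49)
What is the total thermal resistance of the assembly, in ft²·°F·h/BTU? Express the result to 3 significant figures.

2.82/0.29 = 9.724
R_total = 0.238 + 9.724 + 2.49 = 12.45 ft²·°F·h/BTU

12.5 ft²·°F·h/BTU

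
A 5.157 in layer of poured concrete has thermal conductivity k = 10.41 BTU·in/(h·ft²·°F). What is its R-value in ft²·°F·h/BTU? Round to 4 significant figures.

R = L/k = 5.157/10.41 = 0.49539 ft²·°F·h/BTU

0.4954 ft²·°F·h/BTU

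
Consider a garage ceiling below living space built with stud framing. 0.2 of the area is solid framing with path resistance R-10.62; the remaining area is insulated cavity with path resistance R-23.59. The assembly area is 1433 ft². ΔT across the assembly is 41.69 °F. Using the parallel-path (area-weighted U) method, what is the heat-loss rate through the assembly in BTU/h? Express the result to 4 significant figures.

U_eff = 0.8/23.59 + 0.2/10.62 = 0.033913 + 0.018832 = 0.052745
R_eff = 1/U_eff = 18.959 ft²·°F·h/BTU
Q = 1433 × 41.69 / 18.959 = 3151.1 BTU/h

3151 BTU/h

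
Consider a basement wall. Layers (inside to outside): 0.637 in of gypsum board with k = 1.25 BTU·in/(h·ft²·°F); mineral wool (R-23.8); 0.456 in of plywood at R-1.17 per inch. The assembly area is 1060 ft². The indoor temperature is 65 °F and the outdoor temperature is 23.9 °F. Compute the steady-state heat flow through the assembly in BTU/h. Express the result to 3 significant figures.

0.637/1.25 = 0.5096
0.456 × 1.17 = 0.5335
R_total = 0.5096 + 23.8 + 0.5335 = 24.84 ft²·°F·h/BTU
Q = A·ΔT/R = 1060 × (65 − 23.9) / 24.84 = 1754 BTU/h

1750 BTU/h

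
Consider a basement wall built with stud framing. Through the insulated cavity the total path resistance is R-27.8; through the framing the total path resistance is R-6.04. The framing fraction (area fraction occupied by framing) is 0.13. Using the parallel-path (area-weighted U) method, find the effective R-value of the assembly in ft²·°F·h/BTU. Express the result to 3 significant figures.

U_eff = 0.87/27.8 + 0.13/6.04 = 0.03129 + 0.02152 = 0.05282
R_eff = 1/U_eff = 18.93 ft²·°F·h/BTU

18.9 ft²·°F·h/BTU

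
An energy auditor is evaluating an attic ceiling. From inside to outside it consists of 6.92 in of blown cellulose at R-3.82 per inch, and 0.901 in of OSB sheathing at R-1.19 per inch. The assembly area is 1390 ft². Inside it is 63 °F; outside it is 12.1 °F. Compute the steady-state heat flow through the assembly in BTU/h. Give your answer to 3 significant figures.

2570 BTU/h

6.92 × 3.82 = 26.43
0.901 × 1.19 = 1.072
R_total = 26.43 + 1.072 = 27.51 ft²·°F·h/BTU
Q = A·ΔT/R = 1390 × (63 − 12.1) / 27.51 = 2572 BTU/h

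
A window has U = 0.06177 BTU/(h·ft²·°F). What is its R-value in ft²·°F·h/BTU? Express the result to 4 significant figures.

16.19 ft²·°F·h/BTU

R = 1/U = 1/0.06177 = 16.189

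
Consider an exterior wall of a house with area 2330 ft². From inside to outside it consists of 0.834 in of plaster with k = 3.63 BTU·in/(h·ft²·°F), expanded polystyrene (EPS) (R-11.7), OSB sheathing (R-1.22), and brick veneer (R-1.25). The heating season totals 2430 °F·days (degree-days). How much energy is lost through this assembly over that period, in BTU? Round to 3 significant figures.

9440000 BTU

0.834/3.63 = 0.2298
R_total = 0.2298 + 11.7 + 1.22 + 1.25 = 14.4 ft²·°F·h/BTU
E = A × HDD × 24 / R = 2330 × 2430 × 24 / 14.4 = 9437000 BTU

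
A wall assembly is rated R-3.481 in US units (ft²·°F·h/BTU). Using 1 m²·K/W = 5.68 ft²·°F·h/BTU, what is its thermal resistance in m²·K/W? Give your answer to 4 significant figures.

0.6129 m²·K/W

R_SI = 3.481/5.68 = 0.61285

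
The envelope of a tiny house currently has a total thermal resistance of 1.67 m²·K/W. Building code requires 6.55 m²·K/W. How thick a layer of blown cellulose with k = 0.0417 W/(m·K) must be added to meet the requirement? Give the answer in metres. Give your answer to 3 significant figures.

ΔR = 6.55 − 1.67 = 4.88 m²·K/W
L = ΔR × k = 4.88 × 0.0417 = 0.2035 m

0.203 m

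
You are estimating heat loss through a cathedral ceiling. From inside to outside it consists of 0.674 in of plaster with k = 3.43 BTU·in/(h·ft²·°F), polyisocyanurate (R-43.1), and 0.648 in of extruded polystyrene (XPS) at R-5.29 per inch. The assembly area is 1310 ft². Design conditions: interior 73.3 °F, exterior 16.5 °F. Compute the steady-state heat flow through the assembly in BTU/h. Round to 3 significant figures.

0.674/3.43 = 0.1965
0.648 × 5.29 = 3.428
R_total = 0.1965 + 43.1 + 3.428 = 46.72 ft²·°F·h/BTU
Q = A·ΔT/R = 1310 × (73.3 − 16.5) / 46.72 = 1592 BTU/h

1590 BTU/h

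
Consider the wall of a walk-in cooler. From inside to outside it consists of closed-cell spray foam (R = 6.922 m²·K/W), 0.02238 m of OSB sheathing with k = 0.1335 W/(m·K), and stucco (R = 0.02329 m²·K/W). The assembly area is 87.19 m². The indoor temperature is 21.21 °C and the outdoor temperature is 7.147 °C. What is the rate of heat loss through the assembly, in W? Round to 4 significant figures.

0.02238/0.1335 = 0.16764
R_total = 6.922 + 0.16764 + 0.02329 = 7.1129 m²·K/W
Q = A·ΔT/R = 87.19 × (21.21 − 7.147) / 7.1129 = 172.38 W

172.4 W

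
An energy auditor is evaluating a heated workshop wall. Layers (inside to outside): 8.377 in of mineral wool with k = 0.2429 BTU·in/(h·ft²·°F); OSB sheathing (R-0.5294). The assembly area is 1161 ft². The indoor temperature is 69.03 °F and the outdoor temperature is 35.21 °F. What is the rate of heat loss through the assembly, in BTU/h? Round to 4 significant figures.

8.377/0.2429 = 34.487
R_total = 34.487 + 0.5294 = 35.017 ft²·°F·h/BTU
Q = A·ΔT/R = 1161 × (69.03 − 35.21) / 35.017 = 1121.3 BTU/h

1121 BTU/h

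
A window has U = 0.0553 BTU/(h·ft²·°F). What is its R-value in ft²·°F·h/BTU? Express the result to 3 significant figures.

R = 1/U = 1/0.0553 = 18.08

18.1 ft²·°F·h/BTU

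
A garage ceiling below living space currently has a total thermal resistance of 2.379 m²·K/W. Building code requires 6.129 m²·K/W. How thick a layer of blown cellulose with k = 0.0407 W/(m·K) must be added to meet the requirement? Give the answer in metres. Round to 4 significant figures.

0.1526 m

ΔR = 6.129 − 2.379 = 3.75 m²·K/W
L = ΔR × k = 3.75 × 0.0407 = 0.15262 m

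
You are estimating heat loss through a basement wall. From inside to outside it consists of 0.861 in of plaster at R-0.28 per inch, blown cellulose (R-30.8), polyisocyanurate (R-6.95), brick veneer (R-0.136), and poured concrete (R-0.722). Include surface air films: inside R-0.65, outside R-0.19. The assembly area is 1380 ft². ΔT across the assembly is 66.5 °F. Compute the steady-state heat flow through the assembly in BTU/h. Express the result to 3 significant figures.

2310 BTU/h

0.861 × 0.28 = 0.2411
R_total = 0.65 + 0.2411 + 30.8 + 6.95 + 0.136 + 0.722 + 0.19 = 39.69 ft²·°F·h/BTU
Q = A·ΔT/R = 1380 × 66.5 / 39.69 = 2312 BTU/h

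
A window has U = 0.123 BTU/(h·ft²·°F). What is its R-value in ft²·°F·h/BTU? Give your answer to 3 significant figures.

R = 1/U = 1/0.123 = 8.13

8.13 ft²·°F·h/BTU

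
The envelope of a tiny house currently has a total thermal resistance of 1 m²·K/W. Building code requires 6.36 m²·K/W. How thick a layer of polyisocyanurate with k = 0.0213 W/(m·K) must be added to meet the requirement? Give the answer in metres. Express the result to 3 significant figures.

ΔR = 6.36 − 1 = 5.36 m²·K/W
L = ΔR × k = 5.36 × 0.0213 = 0.1142 m

0.114 m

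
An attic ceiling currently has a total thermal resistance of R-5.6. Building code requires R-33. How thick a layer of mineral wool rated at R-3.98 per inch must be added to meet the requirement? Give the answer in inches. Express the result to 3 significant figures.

6.88 in

ΔR = 33 − 5.6 = 27.4 ft²·°F·h/BTU
L = ΔR / (R/in) = 27.4/3.98 = 6.884 in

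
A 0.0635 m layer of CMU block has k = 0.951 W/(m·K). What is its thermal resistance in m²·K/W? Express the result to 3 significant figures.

R = L/k = 0.0635/0.951 = 0.06677 m²·K/W

0.0668 m²·K/W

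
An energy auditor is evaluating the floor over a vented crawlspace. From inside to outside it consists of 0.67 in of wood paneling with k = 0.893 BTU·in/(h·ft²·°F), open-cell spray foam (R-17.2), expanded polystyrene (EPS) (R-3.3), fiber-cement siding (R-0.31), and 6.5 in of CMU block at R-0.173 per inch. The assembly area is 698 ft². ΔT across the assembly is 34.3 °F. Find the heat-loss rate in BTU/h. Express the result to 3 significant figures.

1060 BTU/h

0.67/0.893 = 0.7503
6.5 × 0.173 = 1.124
R_total = 0.7503 + 17.2 + 3.3 + 0.31 + 1.124 = 22.68 ft²·°F·h/BTU
Q = A·ΔT/R = 698 × 34.3 / 22.68 = 1055 BTU/h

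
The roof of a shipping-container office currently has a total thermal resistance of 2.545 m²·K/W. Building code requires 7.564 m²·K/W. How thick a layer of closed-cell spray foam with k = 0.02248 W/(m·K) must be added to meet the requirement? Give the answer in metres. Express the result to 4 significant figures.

0.1128 m

ΔR = 7.564 − 2.545 = 5.019 m²·K/W
L = ΔR × k = 5.019 × 0.02248 = 0.11283 m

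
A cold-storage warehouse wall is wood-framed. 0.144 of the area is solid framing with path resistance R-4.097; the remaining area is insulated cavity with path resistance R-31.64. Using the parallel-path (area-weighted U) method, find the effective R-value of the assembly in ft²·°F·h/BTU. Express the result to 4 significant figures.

16.08 ft²·°F·h/BTU

U_eff = 0.856/31.64 + 0.144/4.097 = 0.027054 + 0.035148 = 0.062202
R_eff = 1/U_eff = 16.077 ft²·°F·h/BTU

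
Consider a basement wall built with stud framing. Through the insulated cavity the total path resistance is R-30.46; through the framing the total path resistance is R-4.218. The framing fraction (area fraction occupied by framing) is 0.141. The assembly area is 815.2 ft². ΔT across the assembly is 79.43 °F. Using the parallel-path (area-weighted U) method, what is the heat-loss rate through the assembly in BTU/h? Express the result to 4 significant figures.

3991 BTU/h

U_eff = 0.859/30.46 + 0.141/4.218 = 0.028201 + 0.033428 = 0.061629
R_eff = 1/U_eff = 16.226 ft²·°F·h/BTU
Q = 815.2 × 79.43 / 16.226 = 3990.6 BTU/h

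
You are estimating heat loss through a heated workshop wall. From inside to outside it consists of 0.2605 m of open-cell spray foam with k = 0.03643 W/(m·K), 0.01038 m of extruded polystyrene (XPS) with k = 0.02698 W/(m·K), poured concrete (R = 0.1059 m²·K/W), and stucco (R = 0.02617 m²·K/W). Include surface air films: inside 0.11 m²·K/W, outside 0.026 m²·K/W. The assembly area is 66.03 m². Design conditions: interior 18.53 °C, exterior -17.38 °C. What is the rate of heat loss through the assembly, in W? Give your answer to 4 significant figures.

0.2605/0.03643 = 7.1507
0.01038/0.02698 = 0.38473
R_total = 0.11 + 7.1507 + 0.38473 + 0.1059 + 0.02617 + 0.026 = 7.8035 m²·K/W
Q = A·ΔT/R = 66.03 × (18.53 − (-17.38)) / 7.8035 = 303.86 W

303.9 W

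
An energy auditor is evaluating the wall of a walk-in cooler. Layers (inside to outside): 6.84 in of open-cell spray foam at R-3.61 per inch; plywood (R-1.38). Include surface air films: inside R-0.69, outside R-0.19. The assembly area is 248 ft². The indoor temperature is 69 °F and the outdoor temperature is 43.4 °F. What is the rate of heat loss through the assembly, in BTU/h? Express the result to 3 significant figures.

236 BTU/h

6.84 × 3.61 = 24.69
R_total = 0.69 + 24.69 + 1.38 + 0.19 = 26.95 ft²·°F·h/BTU
Q = A·ΔT/R = 248 × (69 − 43.4) / 26.95 = 235.6 BTU/h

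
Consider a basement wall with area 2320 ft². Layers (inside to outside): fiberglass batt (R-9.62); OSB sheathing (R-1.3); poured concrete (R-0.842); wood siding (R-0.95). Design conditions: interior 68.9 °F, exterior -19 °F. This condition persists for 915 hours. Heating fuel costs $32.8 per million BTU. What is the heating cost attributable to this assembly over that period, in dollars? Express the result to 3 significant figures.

R_total = 9.62 + 1.3 + 0.842 + 0.95 = 12.71 ft²·°F·h/BTU
Q = 2320 × (68.9 − (-19)) / 12.71 = 16040 BTU/h
E = 16040 × 915 = 14680000 BTU
Cost = 14680000/10⁶ × 32.8 = $481.5

481 dollars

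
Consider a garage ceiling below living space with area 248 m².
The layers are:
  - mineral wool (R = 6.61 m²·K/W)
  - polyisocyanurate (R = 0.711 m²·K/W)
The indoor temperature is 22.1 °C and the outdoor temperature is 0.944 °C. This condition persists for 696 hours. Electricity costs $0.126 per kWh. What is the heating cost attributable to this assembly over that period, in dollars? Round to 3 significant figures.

R_total = 6.61 + 0.711 = 7.321 m²·K/W
Q = 248 × (22.1 − 0.944) / 7.321 = 716.7 W
E = 716.7 W × 696 h / 1000 = 498.8 kWh
Cost = 498.8 × 0.126 = $62.85

62.8 dollars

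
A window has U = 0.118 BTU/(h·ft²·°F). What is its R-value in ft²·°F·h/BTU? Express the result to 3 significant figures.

8.47 ft²·°F·h/BTU

R = 1/U = 1/0.118 = 8.475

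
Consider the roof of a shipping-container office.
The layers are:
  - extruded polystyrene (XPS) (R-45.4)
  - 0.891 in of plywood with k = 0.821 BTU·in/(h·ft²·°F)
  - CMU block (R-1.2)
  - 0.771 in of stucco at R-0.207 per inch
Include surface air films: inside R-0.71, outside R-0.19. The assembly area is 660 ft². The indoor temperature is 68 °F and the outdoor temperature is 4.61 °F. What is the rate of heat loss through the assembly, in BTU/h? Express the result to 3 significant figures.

858 BTU/h

0.891/0.821 = 1.085
0.771 × 0.207 = 0.1596
R_total = 0.71 + 45.4 + 1.085 + 1.2 + 0.1596 + 0.19 = 48.74 ft²·°F·h/BTU
Q = A·ΔT/R = 660 × (68 − 4.61) / 48.74 = 858.3 BTU/h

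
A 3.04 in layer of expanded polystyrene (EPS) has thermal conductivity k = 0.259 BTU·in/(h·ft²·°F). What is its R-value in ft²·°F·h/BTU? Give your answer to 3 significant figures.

R = L/k = 3.04/0.259 = 11.74 ft²·°F·h/BTU

11.7 ft²·°F·h/BTU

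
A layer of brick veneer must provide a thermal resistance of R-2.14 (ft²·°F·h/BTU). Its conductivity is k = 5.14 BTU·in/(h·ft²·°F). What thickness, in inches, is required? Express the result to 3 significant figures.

L = R × k = 2.14 × 5.14 = 11 in

11.0 in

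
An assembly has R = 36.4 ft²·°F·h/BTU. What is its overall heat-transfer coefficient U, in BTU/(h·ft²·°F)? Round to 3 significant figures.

0.0275 BTU/(h·ft²·°F)

U = 1/R = 1/36.4 = 0.02747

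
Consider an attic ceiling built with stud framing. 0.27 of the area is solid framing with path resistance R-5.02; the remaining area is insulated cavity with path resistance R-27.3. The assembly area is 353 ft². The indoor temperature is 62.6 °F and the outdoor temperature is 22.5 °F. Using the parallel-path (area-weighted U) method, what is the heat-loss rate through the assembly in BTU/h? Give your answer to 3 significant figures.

U_eff = 0.73/27.3 + 0.27/5.02 = 0.02674 + 0.05378 = 0.08052
R_eff = 1/U_eff = 12.42 ft²·°F·h/BTU
Q = 353 × (62.6 − 22.5) / 12.42 = 1140 BTU/h

1140 BTU/h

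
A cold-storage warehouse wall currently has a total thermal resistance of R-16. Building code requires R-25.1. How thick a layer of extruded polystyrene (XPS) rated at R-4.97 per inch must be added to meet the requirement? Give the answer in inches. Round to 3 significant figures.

ΔR = 25.1 − 16 = 9.1 ft²·°F·h/BTU
L = ΔR / (R/in) = 9.1/4.97 = 1.831 in

1.83 in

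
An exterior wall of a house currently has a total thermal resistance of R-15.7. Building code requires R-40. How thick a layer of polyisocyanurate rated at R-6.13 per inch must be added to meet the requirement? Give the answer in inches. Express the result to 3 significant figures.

3.96 in

ΔR = 40 − 15.7 = 24.3 ft²·°F·h/BTU
L = ΔR / (R/in) = 24.3/6.13 = 3.964 in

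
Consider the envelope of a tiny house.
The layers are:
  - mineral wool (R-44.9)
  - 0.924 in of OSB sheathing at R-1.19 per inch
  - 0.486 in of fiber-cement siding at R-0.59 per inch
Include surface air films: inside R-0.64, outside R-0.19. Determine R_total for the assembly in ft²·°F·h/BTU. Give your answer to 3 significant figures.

47.1 ft²·°F·h/BTU

0.924 × 1.19 = 1.1
0.486 × 0.59 = 0.2867
R_total = 0.64 + 44.9 + 1.1 + 0.2867 + 0.19 = 47.12 ft²·°F·h/BTU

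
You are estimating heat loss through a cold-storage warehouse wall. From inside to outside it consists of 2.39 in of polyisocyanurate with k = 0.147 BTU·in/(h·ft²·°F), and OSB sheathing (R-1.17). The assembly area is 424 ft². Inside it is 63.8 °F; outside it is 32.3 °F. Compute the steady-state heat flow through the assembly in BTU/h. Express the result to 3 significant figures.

766 BTU/h

2.39/0.147 = 16.26
R_total = 16.26 + 1.17 = 17.43 ft²·°F·h/BTU
Q = A·ΔT/R = 424 × (63.8 − 32.3) / 17.43 = 766.3 BTU/h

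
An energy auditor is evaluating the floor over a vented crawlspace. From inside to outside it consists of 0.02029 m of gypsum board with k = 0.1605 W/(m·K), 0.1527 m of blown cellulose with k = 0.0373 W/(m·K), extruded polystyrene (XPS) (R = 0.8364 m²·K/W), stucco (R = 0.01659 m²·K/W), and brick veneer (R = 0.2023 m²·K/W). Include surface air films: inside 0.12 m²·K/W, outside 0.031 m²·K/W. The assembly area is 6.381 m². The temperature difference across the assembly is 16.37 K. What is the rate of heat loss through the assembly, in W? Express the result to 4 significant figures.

0.02029/0.1605 = 0.12642
0.1527/0.0373 = 4.0938
R_total = 0.12 + 0.12642 + 4.0938 + 0.8364 + 0.01659 + 0.2023 + 0.031 = 5.4265 m²·K/W
Q = A·ΔT/R = 6.381 × 16.37 / 5.4265 = 19.249 W

19.25 W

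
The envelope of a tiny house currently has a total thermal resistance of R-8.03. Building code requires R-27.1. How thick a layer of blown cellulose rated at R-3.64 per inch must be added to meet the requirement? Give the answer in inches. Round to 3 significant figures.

ΔR = 27.1 − 8.03 = 19.07 ft²·°F·h/BTU
L = ΔR / (R/in) = 19.07/3.64 = 5.239 in

5.24 in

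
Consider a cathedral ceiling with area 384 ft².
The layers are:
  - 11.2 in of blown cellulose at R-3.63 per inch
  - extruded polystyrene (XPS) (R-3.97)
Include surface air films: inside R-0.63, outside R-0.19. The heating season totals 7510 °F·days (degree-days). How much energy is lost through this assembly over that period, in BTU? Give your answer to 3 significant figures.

11.2 × 3.63 = 40.66
R_total = 0.63 + 40.66 + 3.97 + 0.19 = 45.45 ft²·°F·h/BTU
E = A × HDD × 24 / R = 384 × 7510 × 24 / 45.45 = 1523000 BTU

1520000 BTU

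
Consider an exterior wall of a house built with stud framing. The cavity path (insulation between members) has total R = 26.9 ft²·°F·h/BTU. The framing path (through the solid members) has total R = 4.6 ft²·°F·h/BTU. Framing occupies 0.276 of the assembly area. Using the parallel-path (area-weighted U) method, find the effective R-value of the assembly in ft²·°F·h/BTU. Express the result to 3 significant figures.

11.5 ft²·°F·h/BTU

U_eff = 0.724/26.9 + 0.276/4.6 = 0.02691 + 0.06 = 0.08691
R_eff = 1/U_eff = 11.51 ft²·°F·h/BTU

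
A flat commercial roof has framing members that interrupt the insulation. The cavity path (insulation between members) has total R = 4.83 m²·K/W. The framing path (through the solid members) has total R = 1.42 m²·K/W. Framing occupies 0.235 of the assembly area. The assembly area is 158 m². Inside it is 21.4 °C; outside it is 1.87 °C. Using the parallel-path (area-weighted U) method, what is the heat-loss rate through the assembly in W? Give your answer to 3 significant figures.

999 W

U_eff = 0.765/4.83 + 0.235/1.42 = 0.1584 + 0.1655 = 0.3239
R_eff = 1/U_eff = 3.088 m²·K/W
Q = 158 × (21.4 − 1.87) / 3.088 = 999.4 W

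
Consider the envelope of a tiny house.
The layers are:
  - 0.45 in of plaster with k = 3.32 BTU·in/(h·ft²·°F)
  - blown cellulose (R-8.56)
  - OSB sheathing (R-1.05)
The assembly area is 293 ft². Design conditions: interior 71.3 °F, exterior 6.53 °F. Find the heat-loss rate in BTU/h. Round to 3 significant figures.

1950 BTU/h

0.45/3.32 = 0.1355
R_total = 0.1355 + 8.56 + 1.05 = 9.746 ft²·°F·h/BTU
Q = A·ΔT/R = 293 × (71.3 − 6.53) / 9.746 = 1947 BTU/h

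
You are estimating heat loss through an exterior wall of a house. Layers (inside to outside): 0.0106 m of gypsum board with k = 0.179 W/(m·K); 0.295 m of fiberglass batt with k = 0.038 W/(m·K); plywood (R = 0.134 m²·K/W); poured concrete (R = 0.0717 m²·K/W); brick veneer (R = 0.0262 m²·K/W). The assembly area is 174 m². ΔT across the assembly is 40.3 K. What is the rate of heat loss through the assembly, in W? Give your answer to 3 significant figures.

871 W

0.0106/0.179 = 0.05922
0.295/0.038 = 7.763
R_total = 0.05922 + 7.763 + 0.134 + 0.0717 + 0.0262 = 8.054 m²·K/W
Q = A·ΔT/R = 174 × 40.3 / 8.054 = 870.6 W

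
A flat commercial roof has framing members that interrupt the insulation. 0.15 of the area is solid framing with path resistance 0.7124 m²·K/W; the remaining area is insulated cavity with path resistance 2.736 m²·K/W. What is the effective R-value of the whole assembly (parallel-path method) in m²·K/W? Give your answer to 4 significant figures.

1.919 m²·K/W

U_eff = 0.85/2.736 + 0.15/0.7124 = 0.31067 + 0.21056 = 0.52123
R_eff = 1/U_eff = 1.9185 m²·K/W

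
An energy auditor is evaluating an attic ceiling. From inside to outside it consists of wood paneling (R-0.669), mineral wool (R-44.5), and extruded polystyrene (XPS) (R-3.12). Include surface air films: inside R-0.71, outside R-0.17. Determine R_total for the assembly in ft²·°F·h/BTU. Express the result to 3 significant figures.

49.2 ft²·°F·h/BTU

R_total = 0.71 + 0.669 + 44.5 + 3.12 + 0.17 = 49.17 ft²·°F·h/BTU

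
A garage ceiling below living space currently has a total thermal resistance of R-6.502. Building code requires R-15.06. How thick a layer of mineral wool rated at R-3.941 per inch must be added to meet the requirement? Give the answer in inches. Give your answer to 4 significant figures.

ΔR = 15.06 − 6.502 = 8.558 ft²·°F·h/BTU
L = ΔR / (R/in) = 8.558/3.941 = 2.1715 in

2.172 in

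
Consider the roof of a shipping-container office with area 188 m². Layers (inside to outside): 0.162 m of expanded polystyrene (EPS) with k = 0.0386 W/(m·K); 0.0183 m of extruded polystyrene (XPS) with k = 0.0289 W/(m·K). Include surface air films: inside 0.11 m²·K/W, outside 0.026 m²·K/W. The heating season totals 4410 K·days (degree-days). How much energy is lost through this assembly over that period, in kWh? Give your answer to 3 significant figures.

0.162/0.0386 = 4.197
0.0183/0.0289 = 0.6332
R_total = 0.11 + 4.197 + 0.6332 + 0.026 = 4.966 m²·K/W
E = A × HDD × 24 / R / 1000 = 188 × 4410 × 24 / 4.966 / 1000 = 4007 kWh

4010 kWh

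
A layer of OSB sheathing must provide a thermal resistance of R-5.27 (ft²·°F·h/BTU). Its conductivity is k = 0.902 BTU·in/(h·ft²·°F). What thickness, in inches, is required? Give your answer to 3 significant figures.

4.75 in

L = R × k = 5.27 × 0.902 = 4.754 in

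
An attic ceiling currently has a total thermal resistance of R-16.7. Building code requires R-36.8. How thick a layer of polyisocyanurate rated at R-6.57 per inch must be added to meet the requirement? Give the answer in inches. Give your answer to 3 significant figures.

3.06 in

ΔR = 36.8 − 16.7 = 20.1 ft²·°F·h/BTU
L = ΔR / (R/in) = 20.1/6.57 = 3.059 in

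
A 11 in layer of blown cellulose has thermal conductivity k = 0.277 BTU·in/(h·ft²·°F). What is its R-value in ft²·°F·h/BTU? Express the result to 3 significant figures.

39.7 ft²·°F·h/BTU

R = L/k = 11/0.277 = 39.71 ft²·°F·h/BTU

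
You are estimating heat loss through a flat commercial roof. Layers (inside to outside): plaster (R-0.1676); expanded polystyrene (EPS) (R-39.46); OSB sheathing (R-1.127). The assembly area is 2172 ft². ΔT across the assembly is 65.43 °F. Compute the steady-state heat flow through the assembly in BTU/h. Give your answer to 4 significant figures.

R_total = 0.1676 + 39.46 + 1.127 = 40.755 ft²·°F·h/BTU
Q = A·ΔT/R = 2172 × 65.43 / 40.755 = 3487.1 BTU/h

3487 BTU/h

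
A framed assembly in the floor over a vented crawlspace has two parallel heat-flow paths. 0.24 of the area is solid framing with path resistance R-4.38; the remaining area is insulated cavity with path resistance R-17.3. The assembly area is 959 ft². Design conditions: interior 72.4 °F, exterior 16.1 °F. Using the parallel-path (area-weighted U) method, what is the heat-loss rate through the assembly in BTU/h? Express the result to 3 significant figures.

5330 BTU/h

U_eff = 0.76/17.3 + 0.24/4.38 = 0.04393 + 0.05479 = 0.09873
R_eff = 1/U_eff = 10.13 ft²·°F·h/BTU
Q = 959 × (72.4 − 16.1) / 10.13 = 5330 BTU/h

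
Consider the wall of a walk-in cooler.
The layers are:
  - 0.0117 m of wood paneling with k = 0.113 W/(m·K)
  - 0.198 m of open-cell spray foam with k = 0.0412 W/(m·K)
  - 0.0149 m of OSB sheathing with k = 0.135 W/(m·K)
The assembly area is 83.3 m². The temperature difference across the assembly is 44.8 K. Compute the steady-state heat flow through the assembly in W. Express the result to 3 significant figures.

743 W

0.0117/0.113 = 0.1035
0.198/0.0412 = 4.806
0.0149/0.135 = 0.1104
R_total = 0.1035 + 4.806 + 0.1104 = 5.02 m²·K/W
Q = A·ΔT/R = 83.3 × 44.8 / 5.02 = 743.4 W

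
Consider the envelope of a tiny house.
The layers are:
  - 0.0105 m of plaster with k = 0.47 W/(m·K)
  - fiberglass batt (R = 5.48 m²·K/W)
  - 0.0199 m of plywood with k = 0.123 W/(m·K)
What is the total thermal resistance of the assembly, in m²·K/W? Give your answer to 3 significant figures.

5.66 m²·K/W

0.0105/0.47 = 0.02234
0.0199/0.123 = 0.1618
R_total = 0.02234 + 5.48 + 0.1618 = 5.664 m²·K/W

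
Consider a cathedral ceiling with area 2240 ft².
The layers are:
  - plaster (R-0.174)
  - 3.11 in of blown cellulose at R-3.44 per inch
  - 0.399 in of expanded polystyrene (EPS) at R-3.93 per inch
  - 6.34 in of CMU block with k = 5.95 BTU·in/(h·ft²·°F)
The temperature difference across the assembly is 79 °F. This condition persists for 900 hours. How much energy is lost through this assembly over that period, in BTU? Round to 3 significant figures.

3.11 × 3.44 = 10.7
0.399 × 3.93 = 1.568
6.34/5.95 = 1.066
R_total = 0.174 + 10.7 + 1.568 + 1.066 = 13.51 ft²·°F·h/BTU
Q = 2240 × 79 / 13.51 = 13100 BTU/h
E = 13100 × 900 = 11790000 BTU

11800000 BTU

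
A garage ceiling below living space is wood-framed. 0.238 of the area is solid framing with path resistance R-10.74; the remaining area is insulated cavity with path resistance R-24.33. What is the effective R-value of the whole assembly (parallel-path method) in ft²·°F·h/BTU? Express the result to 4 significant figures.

U_eff = 0.762/24.33 + 0.238/10.74 = 0.031319 + 0.02216 = 0.05348
R_eff = 1/U_eff = 18.699 ft²·°F·h/BTU

18.70 ft²·°F·h/BTU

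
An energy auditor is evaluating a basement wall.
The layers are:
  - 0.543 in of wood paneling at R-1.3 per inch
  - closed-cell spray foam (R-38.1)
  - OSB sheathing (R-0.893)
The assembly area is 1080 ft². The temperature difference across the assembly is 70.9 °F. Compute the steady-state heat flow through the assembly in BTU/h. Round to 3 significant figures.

0.543 × 1.3 = 0.7059
R_total = 0.7059 + 38.1 + 0.893 = 39.7 ft²·°F·h/BTU
Q = A·ΔT/R = 1080 × 70.9 / 39.7 = 1929 BTU/h

1930 BTU/h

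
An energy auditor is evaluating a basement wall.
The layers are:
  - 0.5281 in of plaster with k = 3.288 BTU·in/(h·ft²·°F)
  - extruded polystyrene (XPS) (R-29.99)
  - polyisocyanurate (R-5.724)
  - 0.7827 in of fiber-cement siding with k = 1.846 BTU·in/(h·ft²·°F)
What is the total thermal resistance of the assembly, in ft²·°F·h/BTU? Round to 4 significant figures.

0.5281/3.288 = 0.16061
0.7827/1.846 = 0.424
R_total = 0.16061 + 29.99 + 5.724 + 0.424 = 36.299 ft²·°F·h/BTU

36.30 ft²·°F·h/BTU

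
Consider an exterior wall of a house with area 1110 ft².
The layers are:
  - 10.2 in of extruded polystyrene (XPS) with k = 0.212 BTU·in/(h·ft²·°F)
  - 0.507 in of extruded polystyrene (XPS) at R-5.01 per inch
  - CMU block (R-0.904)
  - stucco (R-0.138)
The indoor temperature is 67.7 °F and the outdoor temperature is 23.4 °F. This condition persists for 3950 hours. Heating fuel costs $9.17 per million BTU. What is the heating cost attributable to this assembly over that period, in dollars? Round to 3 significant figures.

10.2/0.212 = 48.11
0.507 × 5.01 = 2.54
R_total = 48.11 + 2.54 + 0.904 + 0.138 = 51.7 ft²·°F·h/BTU
Q = 1110 × (67.7 − 23.4) / 51.7 = 951.2 BTU/h
E = 951.2 × 3950 = 3757000 BTU
Cost = 3757000/10⁶ × 9.17 = $34.45

34.5 dollars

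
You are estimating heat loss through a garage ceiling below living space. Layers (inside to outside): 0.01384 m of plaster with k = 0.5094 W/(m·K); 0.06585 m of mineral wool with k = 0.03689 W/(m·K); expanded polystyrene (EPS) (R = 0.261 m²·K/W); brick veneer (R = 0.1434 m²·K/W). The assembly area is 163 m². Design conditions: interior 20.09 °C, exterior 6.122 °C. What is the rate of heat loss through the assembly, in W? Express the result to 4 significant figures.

0.01384/0.5094 = 0.027169
0.06585/0.03689 = 1.785
R_total = 0.027169 + 1.785 + 0.261 + 0.1434 = 2.2166 m²·K/W
Q = A·ΔT/R = 163 × (20.09 − 6.122) / 2.2166 = 1027.1 W

1027 W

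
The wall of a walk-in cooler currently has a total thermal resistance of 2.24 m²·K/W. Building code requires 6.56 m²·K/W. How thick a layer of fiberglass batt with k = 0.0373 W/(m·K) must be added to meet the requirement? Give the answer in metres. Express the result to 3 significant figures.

0.161 m

ΔR = 6.56 − 2.24 = 4.32 m²·K/W
L = ΔR × k = 4.32 × 0.0373 = 0.1611 m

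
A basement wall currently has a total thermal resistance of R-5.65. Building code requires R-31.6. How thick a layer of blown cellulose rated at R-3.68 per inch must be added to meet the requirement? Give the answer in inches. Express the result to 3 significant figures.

ΔR = 31.6 − 5.65 = 25.95 ft²·°F·h/BTU
L = ΔR / (R/in) = 25.95/3.68 = 7.052 in

7.05 in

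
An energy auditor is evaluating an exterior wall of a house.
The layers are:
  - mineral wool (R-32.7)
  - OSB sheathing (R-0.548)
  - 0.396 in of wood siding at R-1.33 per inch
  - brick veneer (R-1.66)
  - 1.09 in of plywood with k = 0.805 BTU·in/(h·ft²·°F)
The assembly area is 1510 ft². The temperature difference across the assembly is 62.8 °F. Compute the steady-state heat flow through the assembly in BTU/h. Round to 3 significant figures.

2580 BTU/h

0.396 × 1.33 = 0.5267
1.09/0.805 = 1.354
R_total = 32.7 + 0.548 + 0.5267 + 1.66 + 1.354 = 36.79 ft²·°F·h/BTU
Q = A·ΔT/R = 1510 × 62.8 / 36.79 = 2578 BTU/h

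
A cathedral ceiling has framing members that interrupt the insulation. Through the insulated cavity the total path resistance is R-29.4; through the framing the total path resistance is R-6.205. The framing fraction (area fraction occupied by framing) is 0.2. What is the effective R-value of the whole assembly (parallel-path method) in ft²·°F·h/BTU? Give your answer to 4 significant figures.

16.82 ft²·°F·h/BTU

U_eff = 0.8/29.4 + 0.2/6.205 = 0.027211 + 0.032232 = 0.059443
R_eff = 1/U_eff = 16.823 ft²·°F·h/BTU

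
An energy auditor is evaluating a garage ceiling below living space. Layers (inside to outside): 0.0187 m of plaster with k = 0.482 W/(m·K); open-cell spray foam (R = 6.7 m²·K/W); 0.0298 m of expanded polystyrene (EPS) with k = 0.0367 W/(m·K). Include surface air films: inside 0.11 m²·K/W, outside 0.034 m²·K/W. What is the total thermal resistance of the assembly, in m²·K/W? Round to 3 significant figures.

0.0187/0.482 = 0.0388
0.0298/0.0367 = 0.812
R_total = 0.11 + 0.0388 + 6.7 + 0.812 + 0.034 = 7.695 m²·K/W

7.69 m²·K/W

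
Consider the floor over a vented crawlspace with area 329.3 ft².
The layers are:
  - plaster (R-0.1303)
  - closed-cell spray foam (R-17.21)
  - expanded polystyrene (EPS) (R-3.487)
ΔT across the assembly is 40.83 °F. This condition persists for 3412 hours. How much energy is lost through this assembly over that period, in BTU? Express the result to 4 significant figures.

2203000 BTU

R_total = 0.1303 + 17.21 + 3.487 = 20.827 ft²·°F·h/BTU
Q = 329.3 × 40.83 / 20.827 = 645.56 BTU/h
E = 645.56 × 3412 = 2202700 BTU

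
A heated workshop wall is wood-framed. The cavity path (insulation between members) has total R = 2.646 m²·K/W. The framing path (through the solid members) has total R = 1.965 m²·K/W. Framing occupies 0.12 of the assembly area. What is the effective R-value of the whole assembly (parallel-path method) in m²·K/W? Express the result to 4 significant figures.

2.540 m²·K/W

U_eff = 0.88/2.646 + 0.12/1.965 = 0.33258 + 0.061069 = 0.39365
R_eff = 1/U_eff = 2.5404 m²·K/W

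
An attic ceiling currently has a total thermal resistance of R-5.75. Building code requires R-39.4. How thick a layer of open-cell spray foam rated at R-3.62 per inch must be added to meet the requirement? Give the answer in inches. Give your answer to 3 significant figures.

9.30 in

ΔR = 39.4 − 5.75 = 33.65 ft²·°F·h/BTU
L = ΔR / (R/in) = 33.65/3.62 = 9.296 in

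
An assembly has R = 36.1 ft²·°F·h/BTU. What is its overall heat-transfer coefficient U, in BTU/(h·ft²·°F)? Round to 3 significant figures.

0.0277 BTU/(h·ft²·°F)

U = 1/R = 1/36.1 = 0.0277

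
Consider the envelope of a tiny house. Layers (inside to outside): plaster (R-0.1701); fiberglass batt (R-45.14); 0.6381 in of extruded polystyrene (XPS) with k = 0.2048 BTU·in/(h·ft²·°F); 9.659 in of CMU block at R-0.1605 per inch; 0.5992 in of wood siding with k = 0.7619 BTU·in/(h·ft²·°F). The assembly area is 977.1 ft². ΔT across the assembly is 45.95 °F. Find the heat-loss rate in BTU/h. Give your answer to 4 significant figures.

0.6381/0.2048 = 3.1157
9.659 × 0.1605 = 1.5503
0.5992/0.7619 = 0.78645
R_total = 0.1701 + 45.14 + 3.1157 + 1.5503 + 0.78645 = 50.763 ft²·°F·h/BTU
Q = A·ΔT/R = 977.1 × 45.95 / 50.763 = 884.47 BTU/h

884.5 BTU/h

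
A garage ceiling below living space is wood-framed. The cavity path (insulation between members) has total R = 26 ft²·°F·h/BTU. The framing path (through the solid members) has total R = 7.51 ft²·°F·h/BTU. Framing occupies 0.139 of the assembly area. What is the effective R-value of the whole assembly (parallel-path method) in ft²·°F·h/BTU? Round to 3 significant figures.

U_eff = 0.861/26 + 0.139/7.51 = 0.03312 + 0.01851 = 0.05162
R_eff = 1/U_eff = 19.37 ft²·°F·h/BTU

19.4 ft²·°F·h/BTU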